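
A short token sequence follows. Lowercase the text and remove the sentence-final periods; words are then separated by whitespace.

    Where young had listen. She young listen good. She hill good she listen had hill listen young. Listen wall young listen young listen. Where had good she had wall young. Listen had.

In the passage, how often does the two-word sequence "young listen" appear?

Scanning the 31 overlapping bigram windows for "young listen":
  position 6–7: young listen
  position 17–18: young listen
  position 20–21: young listen
  position 22–23: young listen
  position 30–31: young listen

5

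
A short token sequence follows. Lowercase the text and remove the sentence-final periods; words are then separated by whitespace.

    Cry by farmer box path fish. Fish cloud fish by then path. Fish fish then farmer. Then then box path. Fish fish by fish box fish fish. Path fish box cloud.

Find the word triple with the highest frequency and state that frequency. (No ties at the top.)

"path fish fish", 3 times

Trigram frequencies (highest first):
  path fish fish: 3
  box path fish: 2
  cry by farmer: 1
  by farmer box: 1
  farmer box path: 1
  fish fish cloud: 1
  … (20 more, each ≤ 1)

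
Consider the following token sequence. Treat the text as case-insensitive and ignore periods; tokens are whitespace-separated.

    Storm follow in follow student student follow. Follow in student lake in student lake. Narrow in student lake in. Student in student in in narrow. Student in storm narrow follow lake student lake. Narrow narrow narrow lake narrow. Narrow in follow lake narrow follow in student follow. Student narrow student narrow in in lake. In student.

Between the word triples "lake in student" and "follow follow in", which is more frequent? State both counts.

"lake in student" (3 vs 1)

"lake in student": 3 occurrences
"follow follow in": 1 occurrence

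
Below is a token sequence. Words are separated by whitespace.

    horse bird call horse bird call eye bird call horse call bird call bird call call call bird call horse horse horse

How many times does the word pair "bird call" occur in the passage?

Scanning the 21 overlapping bigram windows for "bird call":
  position 2–3: bird call
  position 5–6: bird call
  position 8–9: bird call
  position 12–13: bird call
  position 14–15: bird call
  position 18–19: bird call

6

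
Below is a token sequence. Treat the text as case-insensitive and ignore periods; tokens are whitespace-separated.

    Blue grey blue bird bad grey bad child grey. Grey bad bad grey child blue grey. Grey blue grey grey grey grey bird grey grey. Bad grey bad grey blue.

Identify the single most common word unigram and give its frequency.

Unigram frequencies (highest first):
  grey: 15
  bad: 6
  blue: 5
  bird: 2
  child: 2

"grey", 15 times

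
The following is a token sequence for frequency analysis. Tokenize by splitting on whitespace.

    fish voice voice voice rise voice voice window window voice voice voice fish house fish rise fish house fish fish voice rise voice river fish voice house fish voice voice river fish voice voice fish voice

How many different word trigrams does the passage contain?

36 tokens → 34 trigram windows in total.
Repeated trigrams (each contributes count−1 duplicates):
  fish voice voice: 3
  fish house fish: 2
  river fish voice: 2
  voice rise voice: 2
  voice river fish: 2
  voice voice fish: 2
  voice voice voice: 2
8 duplicate windows → 34 − 8 = 26 distinct.

26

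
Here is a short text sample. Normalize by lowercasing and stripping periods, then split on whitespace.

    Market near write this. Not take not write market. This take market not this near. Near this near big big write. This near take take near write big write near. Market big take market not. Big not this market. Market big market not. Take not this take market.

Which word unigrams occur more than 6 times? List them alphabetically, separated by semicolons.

Unigram counts meeting the condition (more than 6 times):
  market: 9
  near: 7
  not: 7
  take: 7
  this: 7

market; near; not; take; this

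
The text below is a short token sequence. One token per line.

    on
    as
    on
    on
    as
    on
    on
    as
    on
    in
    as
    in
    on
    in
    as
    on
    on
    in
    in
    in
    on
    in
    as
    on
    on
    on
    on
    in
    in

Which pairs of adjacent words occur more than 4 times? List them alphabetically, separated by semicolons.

as on; on in; on on

Bigram counts meeting the condition (more than 4 times):
  as on: 5
  on in: 5
  on on: 6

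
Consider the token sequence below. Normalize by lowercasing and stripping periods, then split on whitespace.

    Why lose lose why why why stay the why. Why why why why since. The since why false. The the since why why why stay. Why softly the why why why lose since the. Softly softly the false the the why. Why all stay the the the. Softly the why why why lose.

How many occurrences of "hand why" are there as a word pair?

0

Scanning the 52 overlapping bigram windows for "hand why":
  (none found)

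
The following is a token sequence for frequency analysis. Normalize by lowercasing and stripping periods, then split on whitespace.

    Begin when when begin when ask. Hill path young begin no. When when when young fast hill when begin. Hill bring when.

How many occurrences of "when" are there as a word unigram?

Scanning the 22 tokens for "when":
  position 2: when
  position 3: when
  position 5: when
  position 12: when
  position 13: when
  position 14: when
  position 18: when
  position 22: when

8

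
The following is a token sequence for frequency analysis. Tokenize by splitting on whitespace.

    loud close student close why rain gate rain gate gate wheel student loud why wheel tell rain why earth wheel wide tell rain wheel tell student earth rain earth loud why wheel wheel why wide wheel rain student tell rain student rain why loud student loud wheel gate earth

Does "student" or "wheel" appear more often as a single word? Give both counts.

"student": 6 occurrences
"wheel": 8 occurrences

"wheel" (8 vs 6)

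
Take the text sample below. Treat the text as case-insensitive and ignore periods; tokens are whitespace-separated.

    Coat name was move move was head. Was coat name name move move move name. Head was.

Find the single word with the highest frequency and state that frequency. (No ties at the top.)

Unigram frequencies (highest first):
  move: 5
  name: 4
  was: 4
  coat: 2
  head: 2

"move", 5 times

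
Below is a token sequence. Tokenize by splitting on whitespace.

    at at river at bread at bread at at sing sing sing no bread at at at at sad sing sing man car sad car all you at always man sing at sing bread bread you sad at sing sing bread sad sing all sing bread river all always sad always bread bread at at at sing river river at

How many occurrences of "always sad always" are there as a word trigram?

1

Scanning the 58 overlapping trigram windows for "always sad always":
  position 49–51: always sad always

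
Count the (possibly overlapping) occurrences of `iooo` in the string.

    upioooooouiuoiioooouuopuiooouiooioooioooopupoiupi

Sliding a length-4 window over the 49 characters (46 positions):
  position 3–6: iooo
  position 15–18: iooo
  position 25–28: iooo
  position 33–36: iooo
  position 37–40: iooo

5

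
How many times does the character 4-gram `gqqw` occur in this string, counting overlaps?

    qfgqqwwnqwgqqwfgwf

Sliding a length-4 window over the 18 characters (15 positions):
  position 3–6: gqqw
  position 11–14: gqqw

2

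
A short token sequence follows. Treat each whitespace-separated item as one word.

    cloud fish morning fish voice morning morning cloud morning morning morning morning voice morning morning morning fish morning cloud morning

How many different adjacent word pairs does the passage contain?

20 tokens → 19 bigram windows in total.
Repeated bigrams (each contributes count−1 duplicates):
  morning morning: 6
  cloud morning: 2
  fish morning: 2
  morning cloud: 2
  morning fish: 2
  voice morning: 2
10 duplicate windows → 19 − 10 = 9 distinct.

9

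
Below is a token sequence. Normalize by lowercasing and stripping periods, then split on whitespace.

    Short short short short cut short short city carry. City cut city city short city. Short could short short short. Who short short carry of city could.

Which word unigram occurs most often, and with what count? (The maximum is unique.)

Unigram frequencies (highest first):
  short: 13
  city: 6
  cut: 2
  carry: 2
  could: 2
  who: 1
  … (1 more, each ≤ 1)

"short", 13 times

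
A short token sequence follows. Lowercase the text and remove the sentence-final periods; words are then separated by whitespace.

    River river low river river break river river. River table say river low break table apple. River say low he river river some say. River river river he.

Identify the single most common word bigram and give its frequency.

Bigram frequencies (highest first):
  river river: 7
  river low: 2
  say river: 2
  low river: 1
  river break: 1
  break river: 1
  … (13 more, each ≤ 1)

"river river", 7 times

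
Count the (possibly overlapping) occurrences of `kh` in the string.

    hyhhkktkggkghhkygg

0

Sliding a length-2 window over the 18 characters (17 positions):
  (no match at any position)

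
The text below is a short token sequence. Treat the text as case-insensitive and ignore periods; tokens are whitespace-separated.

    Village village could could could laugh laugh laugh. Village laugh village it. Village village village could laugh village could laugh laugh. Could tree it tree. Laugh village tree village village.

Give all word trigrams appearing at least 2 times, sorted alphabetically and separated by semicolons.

could laugh laugh; village could laugh; village village could

Trigram counts meeting the condition (at least 2 times):
  could laugh laugh: 2
  village could laugh: 2
  village village could: 2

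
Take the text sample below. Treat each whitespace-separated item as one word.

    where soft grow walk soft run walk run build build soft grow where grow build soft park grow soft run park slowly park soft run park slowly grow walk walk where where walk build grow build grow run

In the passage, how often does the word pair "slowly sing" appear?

Scanning the 37 overlapping bigram windows for "slowly sing":
  (none found)

0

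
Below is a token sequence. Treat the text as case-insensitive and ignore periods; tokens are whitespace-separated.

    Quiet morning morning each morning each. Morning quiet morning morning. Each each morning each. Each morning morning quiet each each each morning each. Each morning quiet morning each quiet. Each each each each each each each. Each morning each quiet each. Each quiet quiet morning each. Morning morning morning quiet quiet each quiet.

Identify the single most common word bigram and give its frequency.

Bigram frequencies (highest first):
  each each: 13
  morning each: 8
  each morning: 8
  morning morning: 5
  quiet morning: 4
  morning quiet: 4
  … (3 more, each ≤ 4)

"each each", 13 times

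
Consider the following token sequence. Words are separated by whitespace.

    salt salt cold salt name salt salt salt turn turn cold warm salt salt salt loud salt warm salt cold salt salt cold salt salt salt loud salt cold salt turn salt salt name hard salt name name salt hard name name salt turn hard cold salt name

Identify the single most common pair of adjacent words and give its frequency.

"salt salt", 9 times

Bigram frequencies (highest first):
  salt salt: 9
  cold salt: 5
  salt cold: 4
  salt name: 4
  name salt: 3
  salt turn: 3
  … (15 more, each ≤ 2)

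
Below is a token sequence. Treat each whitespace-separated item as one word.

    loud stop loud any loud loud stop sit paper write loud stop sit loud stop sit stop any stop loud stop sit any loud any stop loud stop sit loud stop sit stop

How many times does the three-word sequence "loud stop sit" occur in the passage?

Scanning the 31 overlapping trigram windows for "loud stop sit":
  position 6–8: loud stop sit
  position 11–13: loud stop sit
  position 14–16: loud stop sit
  position 20–22: loud stop sit
  position 27–29: loud stop sit
  position 30–32: loud stop sit

6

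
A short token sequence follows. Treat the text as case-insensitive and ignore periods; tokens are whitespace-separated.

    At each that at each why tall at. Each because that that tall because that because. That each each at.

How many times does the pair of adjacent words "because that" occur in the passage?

Scanning the 19 overlapping bigram windows for "because that":
  position 10–11: because that
  position 14–15: because that
  position 16–17: because that

3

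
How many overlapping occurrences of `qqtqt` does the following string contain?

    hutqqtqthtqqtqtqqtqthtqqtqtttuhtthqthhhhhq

Sliding a length-5 window over the 42 characters (38 positions):
  position 4–8: qqtqt
  position 11–15: qqtqt
  position 16–20: qqtqt
  position 23–27: qqtqt

4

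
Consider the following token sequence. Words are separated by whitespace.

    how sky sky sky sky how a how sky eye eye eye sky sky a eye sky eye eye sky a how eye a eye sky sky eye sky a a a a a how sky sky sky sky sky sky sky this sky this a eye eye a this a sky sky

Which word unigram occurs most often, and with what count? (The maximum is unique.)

"sky", 22 times

Unigram frequencies (highest first):
  sky: 22
  a: 12
  eye: 11
  how: 5
  this: 3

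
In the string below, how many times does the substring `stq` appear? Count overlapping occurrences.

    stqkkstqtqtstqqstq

4

Sliding a length-3 window over the 18 characters (16 positions):
  position 1–3: stq
  position 6–8: stq
  position 12–14: stq
  position 16–18: stq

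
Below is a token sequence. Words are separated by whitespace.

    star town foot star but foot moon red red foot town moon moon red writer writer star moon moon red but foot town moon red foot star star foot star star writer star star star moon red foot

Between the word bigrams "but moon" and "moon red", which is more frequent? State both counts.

"but moon": 0 occurrences
"moon red": 5 occurrences

"moon red" (5 vs 0)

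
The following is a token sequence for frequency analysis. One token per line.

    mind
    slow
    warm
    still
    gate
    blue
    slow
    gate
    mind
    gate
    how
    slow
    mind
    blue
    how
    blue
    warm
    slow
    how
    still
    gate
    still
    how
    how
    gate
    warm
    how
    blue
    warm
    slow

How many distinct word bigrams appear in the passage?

25

30 tokens → 29 bigram windows in total.
Repeated bigrams (each contributes count−1 duplicates):
  blue warm: 2
  how blue: 2
  still gate: 2
  warm slow: 2
4 duplicate windows → 29 − 4 = 25 distinct.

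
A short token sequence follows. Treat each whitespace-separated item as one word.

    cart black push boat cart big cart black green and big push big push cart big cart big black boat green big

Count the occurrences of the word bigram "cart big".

3

Scanning the 21 overlapping bigram windows for "cart big":
  position 5–6: cart big
  position 15–16: cart big
  position 17–18: cart big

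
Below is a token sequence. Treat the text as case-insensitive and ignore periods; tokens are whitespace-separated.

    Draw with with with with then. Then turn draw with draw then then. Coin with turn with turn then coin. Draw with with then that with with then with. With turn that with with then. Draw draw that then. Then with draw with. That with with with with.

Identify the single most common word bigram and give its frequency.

"with with", 10 times

Bigram frequencies (highest first):
  with with: 10
  draw with: 4
  with then: 4
  then then: 3
  with turn: 3
  that with: 3
  … (17 more, each ≤ 2)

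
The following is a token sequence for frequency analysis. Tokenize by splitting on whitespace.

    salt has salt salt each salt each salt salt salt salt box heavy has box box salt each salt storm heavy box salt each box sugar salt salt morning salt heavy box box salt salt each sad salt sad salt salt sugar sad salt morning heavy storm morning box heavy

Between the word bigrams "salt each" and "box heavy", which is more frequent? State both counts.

"salt each" (5 vs 2)

"salt each": 5 occurrences
"box heavy": 2 occurrences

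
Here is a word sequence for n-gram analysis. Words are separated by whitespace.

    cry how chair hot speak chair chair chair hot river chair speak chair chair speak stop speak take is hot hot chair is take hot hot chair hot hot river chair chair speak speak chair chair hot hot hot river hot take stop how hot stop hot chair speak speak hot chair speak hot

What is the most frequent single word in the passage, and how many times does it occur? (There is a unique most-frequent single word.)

Unigram frequencies (highest first):
  hot: 16
  chair: 15
  speak: 9
  river: 3
  stop: 3
  take: 3
  … (3 more, each ≤ 2)

"hot", 16 times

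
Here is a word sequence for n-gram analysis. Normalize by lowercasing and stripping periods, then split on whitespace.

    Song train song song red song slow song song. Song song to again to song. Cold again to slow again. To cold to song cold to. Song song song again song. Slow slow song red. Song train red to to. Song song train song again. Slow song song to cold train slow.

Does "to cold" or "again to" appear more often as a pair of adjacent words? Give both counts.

"again to" (3 vs 2)

"to cold": 2 occurrences
"again to": 3 occurrences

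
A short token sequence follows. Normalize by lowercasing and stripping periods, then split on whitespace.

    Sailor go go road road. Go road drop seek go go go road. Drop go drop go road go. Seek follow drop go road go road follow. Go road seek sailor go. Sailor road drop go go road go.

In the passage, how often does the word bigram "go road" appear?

Scanning the 38 overlapping bigram windows for "go road":
  position 3–4: go road
  position 6–7: go road
  position 12–13: go road
  position 17–18: go road
  position 23–24: go road
  position 25–26: go road
  position 28–29: go road
  position 37–38: go road

8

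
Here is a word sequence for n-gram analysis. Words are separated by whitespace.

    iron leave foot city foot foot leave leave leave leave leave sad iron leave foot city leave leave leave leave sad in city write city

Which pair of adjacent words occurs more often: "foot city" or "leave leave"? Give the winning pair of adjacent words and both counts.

"leave leave" (7 vs 2)

"foot city": 2 occurrences
"leave leave": 7 occurrences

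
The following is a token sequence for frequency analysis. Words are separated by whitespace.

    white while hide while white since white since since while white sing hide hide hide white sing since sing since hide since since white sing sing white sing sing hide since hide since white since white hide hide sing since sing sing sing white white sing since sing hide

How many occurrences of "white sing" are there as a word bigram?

5

Scanning the 48 overlapping bigram windows for "white sing":
  position 11–12: white sing
  position 16–17: white sing
  position 24–25: white sing
  position 27–28: white sing
  position 45–46: white sing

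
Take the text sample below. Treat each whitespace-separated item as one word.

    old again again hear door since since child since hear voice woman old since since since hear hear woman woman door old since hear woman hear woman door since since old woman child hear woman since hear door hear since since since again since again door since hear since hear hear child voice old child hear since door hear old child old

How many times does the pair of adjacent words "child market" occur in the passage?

Scanning the 61 overlapping bigram windows for "child market":
  (none found)

0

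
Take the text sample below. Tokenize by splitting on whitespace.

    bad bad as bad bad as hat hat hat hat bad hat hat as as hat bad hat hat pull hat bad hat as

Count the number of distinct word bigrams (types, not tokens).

24 tokens → 23 bigram windows in total.
Repeated bigrams (each contributes count−1 duplicates):
  hat hat: 5
  bad hat: 3
  hat bad: 3
  as hat: 2
  bad as: 2
  bad bad: 2
  hat as: 2
12 duplicate windows → 23 − 12 = 11 distinct.

11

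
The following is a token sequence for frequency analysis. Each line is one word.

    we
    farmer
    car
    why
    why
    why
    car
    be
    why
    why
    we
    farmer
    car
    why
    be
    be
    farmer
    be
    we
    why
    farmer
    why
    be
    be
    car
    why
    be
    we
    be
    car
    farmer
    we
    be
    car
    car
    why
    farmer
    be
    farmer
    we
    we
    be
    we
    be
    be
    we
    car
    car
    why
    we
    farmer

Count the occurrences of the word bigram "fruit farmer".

Scanning the 50 overlapping bigram windows for "fruit farmer":
  (none found)

0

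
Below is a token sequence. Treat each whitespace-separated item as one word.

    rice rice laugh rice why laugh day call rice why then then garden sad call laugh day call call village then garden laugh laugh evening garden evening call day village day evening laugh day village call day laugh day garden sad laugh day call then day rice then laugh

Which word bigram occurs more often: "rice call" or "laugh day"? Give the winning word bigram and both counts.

"laugh day" (5 vs 0)

"rice call": 0 occurrences
"laugh day": 5 occurrences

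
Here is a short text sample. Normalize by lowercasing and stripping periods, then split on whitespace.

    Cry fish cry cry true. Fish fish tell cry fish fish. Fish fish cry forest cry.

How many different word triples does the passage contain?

13

16 tokens → 14 trigram windows in total.
Repeated trigrams (each contributes count−1 duplicates):
  fish fish fish: 2
1 duplicate windows → 14 − 1 = 13 distinct.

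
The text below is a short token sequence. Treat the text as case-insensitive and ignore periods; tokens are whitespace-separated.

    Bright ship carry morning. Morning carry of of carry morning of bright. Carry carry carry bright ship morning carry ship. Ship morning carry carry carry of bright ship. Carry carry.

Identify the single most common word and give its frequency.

Unigram frequencies (highest first):
  carry: 12
  ship: 5
  morning: 5
  bright: 4
  of: 4

"carry", 12 times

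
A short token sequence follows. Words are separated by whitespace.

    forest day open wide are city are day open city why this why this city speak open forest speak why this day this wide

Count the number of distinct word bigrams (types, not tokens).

20

24 tokens → 23 bigram windows in total.
Repeated bigrams (each contributes count−1 duplicates):
  why this: 3
  day open: 2
3 duplicate windows → 23 − 3 = 20 distinct.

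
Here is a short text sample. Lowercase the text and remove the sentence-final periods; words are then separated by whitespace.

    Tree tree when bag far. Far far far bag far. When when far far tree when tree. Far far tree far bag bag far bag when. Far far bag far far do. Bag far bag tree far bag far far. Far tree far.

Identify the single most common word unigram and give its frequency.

Unigram frequencies (highest first):
  far: 21
  bag: 9
  tree: 7
  when: 5
  do: 1

"far", 21 times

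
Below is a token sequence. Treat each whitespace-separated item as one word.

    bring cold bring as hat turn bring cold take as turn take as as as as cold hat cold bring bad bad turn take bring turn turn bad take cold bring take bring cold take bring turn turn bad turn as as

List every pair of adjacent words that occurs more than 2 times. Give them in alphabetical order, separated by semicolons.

Bigram counts meeting the condition (more than 2 times):
  as as: 4
  bring cold: 3
  cold bring: 3
  take bring: 3

as as; bring cold; cold bring; take bring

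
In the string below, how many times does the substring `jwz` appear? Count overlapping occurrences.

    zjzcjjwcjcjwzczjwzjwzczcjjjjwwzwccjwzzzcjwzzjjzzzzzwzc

Sliding a length-3 window over the 54 characters (52 positions):
  position 11–13: jwz
  position 16–18: jwz
  position 19–21: jwz
  position 35–37: jwz
  position 41–43: jwz

5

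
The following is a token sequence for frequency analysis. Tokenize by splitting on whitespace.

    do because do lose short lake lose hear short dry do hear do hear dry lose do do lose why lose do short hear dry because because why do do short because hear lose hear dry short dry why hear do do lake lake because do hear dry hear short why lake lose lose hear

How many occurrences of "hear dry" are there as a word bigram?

4

Scanning the 54 overlapping bigram windows for "hear dry":
  position 14–15: hear dry
  position 24–25: hear dry
  position 35–36: hear dry
  position 47–48: hear dry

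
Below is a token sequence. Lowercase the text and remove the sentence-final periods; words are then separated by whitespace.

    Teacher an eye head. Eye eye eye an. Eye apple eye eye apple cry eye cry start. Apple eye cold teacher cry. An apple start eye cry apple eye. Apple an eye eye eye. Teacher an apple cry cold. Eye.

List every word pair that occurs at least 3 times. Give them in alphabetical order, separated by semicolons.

Bigram counts meeting the condition (at least 3 times):
  an eye: 3
  apple eye: 3
  eye apple: 3
  eye eye: 5

an eye; apple eye; eye apple; eye eye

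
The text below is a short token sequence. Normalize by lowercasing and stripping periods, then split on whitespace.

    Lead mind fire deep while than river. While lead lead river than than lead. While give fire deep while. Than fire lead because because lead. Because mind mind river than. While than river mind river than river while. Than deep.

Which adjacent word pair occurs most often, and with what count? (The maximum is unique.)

Bigram frequencies (highest first):
  while than: 4
  than river: 3
  river than: 3
  fire deep: 2
  deep while: 2
  river while: 2
  … (21 more, each ≤ 2)

"while than", 4 times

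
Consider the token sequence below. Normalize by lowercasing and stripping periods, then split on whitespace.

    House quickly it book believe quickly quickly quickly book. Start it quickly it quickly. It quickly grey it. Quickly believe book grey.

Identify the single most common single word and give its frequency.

"quickly", 8 times

Unigram frequencies (highest first):
  quickly: 8
  it: 5
  book: 3
  believe: 2
  grey: 2
  house: 1
  … (1 more, each ≤ 1)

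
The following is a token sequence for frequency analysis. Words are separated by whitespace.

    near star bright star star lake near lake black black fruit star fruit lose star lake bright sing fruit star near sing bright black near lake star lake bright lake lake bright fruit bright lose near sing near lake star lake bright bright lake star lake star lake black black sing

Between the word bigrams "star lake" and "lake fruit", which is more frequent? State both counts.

"star lake": 6 occurrences
"lake fruit": 0 occurrences

"star lake" (6 vs 0)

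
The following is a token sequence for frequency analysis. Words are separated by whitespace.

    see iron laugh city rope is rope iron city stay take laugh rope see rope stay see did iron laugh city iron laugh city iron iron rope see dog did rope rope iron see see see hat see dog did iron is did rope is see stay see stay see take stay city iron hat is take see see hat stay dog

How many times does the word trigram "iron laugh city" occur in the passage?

3

Scanning the 60 overlapping trigram windows for "iron laugh city":
  position 2–4: iron laugh city
  position 19–21: iron laugh city
  position 22–24: iron laugh city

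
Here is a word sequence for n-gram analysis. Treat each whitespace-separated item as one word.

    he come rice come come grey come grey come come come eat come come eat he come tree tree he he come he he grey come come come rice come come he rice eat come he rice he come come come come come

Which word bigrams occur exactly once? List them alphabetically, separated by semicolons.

Bigram counts meeting the condition (exactly once):
  come tree: 1
  eat he: 1
  he grey: 1
  rice eat: 1
  rice he: 1
  tree he: 1
  tree tree: 1

come tree; eat he; he grey; rice eat; rice he; tree he; tree tree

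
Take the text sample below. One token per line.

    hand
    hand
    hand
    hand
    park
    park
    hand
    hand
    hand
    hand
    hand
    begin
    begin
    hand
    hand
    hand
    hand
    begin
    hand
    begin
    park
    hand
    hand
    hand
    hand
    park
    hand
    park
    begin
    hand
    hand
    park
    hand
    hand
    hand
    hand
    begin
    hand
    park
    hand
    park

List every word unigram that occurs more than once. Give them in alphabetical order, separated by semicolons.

Unigram counts meeting the condition (more than once):
  begin: 6
  hand: 27
  park: 8

begin; hand; park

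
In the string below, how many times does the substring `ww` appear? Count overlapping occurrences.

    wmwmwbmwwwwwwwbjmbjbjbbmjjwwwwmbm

Sliding a length-2 window over the 33 characters (32 positions):
  position 8–9: ww
  position 9–10: ww
  position 10–11: ww
  position 11–12: ww
  position 12–13: ww
  position 13–14: ww
  position 27–28: ww
  position 28–29: ww
  position 29–30: ww

9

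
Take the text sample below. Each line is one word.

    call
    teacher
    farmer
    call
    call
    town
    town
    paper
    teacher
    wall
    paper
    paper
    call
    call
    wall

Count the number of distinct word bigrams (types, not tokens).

13

15 tokens → 14 bigram windows in total.
Repeated bigrams (each contributes count−1 duplicates):
  call call: 2
1 duplicate windows → 14 − 1 = 13 distinct.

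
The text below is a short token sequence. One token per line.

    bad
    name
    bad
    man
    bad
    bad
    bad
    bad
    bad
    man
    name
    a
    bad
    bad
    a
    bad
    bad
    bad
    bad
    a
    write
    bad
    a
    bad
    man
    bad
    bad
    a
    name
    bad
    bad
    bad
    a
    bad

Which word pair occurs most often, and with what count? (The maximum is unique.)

Bigram frequencies (highest first):
  bad bad: 11
  bad a: 5
  a bad: 4
  bad man: 3
  name bad: 2
  man bad: 2
  … (6 more, each ≤ 1)

"bad bad", 11 times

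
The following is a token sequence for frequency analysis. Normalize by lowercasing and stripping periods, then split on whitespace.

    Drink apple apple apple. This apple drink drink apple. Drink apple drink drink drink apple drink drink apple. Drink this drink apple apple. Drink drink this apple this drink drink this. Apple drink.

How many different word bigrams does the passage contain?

8

33 tokens → 32 bigram windows in total.
Repeated bigrams (each contributes count−1 duplicates):
  apple drink: 7
  drink apple: 6
  drink drink: 6
  apple apple: 3
  drink this: 3
  this apple: 3
  apple this: 2
  this drink: 2
24 duplicate windows → 32 − 24 = 8 distinct.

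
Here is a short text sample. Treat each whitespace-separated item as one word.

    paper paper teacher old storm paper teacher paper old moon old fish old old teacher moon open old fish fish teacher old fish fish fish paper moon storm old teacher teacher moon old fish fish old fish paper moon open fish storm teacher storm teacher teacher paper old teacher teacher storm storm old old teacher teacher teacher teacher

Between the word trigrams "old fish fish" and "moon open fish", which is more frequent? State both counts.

"old fish fish": 3 occurrences
"moon open fish": 1 occurrence

"old fish fish" (3 vs 1)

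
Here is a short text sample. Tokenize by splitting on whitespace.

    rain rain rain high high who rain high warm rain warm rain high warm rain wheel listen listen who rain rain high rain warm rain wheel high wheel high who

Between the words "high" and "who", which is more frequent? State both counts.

"high": 7 occurrences
"who": 3 occurrences

"high" (7 vs 3)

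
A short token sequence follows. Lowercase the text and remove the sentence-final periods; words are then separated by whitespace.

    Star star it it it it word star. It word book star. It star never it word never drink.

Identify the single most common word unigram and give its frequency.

Unigram frequencies (highest first):
  it: 7
  star: 5
  word: 3
  never: 2
  book: 1
  drink: 1

"it", 7 times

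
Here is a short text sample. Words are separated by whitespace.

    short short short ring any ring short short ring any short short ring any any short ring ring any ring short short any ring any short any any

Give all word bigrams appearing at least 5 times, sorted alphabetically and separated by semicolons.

Bigram counts meeting the condition (at least 5 times):
  ring any: 5
  short short: 5

ring any; short short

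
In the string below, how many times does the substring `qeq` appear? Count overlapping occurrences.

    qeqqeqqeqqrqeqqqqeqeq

Sliding a length-3 window over the 21 characters (19 positions):
  position 1–3: qeq
  position 4–6: qeq
  position 7–9: qeq
  position 12–14: qeq
  position 17–19: qeq
  position 19–21: qeq

6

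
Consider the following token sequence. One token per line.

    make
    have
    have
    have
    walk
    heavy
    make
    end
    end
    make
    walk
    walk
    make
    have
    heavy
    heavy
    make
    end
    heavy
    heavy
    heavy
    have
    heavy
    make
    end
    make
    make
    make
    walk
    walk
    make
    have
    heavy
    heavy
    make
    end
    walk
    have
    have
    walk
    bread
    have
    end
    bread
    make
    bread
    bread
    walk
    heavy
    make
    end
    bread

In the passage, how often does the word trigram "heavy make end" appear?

5

Scanning the 50 overlapping trigram windows for "heavy make end":
  position 6–8: heavy make end
  position 16–18: heavy make end
  position 23–25: heavy make end
  position 34–36: heavy make end
  position 49–51: heavy make end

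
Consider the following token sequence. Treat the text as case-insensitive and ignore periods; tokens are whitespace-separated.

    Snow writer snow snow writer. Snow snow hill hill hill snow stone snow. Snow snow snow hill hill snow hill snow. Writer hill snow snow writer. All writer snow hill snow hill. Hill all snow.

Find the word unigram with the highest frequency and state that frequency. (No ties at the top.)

Unigram frequencies (highest first):
  snow: 17
  hill: 10
  writer: 5
  all: 2
  stone: 1

"snow", 17 times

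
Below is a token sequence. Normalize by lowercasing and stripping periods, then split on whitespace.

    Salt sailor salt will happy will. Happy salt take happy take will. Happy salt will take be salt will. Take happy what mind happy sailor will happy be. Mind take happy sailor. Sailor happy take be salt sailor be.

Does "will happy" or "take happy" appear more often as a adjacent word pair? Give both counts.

"will happy" (4 vs 3)

"will happy": 4 occurrences
"take happy": 3 occurrences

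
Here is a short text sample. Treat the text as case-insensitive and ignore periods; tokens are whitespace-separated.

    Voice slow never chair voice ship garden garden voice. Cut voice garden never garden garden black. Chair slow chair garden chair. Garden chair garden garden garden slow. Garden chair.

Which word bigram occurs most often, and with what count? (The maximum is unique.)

Bigram frequencies (highest first):
  garden garden: 4
  chair garden: 3
  garden chair: 3
  voice slow: 1
  slow never: 1
  never chair: 1
  … (15 more, each ≤ 1)

"garden garden", 4 times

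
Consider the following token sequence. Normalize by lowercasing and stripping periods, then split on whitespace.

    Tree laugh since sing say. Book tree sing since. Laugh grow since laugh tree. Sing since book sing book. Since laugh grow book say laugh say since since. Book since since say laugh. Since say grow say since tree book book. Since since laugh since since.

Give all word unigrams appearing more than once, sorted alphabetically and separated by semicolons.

book; grow; laugh; say; since; sing; tree

Unigram counts meeting the condition (more than once):
  book: 7
  grow: 3
  laugh: 7
  say: 6
  since: 15
  sing: 4
  tree: 4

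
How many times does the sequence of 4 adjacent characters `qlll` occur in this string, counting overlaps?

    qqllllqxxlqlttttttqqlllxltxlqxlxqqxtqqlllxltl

Sliding a length-4 window over the 45 characters (42 positions):
  position 2–5: qlll
  position 20–23: qlll
  position 38–41: qlll

3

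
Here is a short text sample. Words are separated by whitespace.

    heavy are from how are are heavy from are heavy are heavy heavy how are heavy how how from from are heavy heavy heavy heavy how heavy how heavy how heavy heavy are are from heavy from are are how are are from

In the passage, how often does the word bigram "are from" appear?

Scanning the 42 overlapping bigram windows for "are from":
  position 2–3: are from
  position 34–35: are from
  position 42–43: are from

3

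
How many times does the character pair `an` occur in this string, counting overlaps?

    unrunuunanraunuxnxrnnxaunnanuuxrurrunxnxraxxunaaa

2

Sliding a length-2 window over the 49 characters (48 positions):
  position 9–10: an
  position 27–28: an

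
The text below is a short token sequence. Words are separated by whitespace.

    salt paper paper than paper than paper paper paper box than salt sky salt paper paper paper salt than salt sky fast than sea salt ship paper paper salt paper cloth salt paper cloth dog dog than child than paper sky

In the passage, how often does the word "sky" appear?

3

Scanning the 41 tokens for "sky":
  position 13: sky
  position 21: sky
  position 41: sky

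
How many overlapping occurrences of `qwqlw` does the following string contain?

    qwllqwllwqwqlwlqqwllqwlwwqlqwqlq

Sliding a length-5 window over the 32 characters (28 positions):
  position 10–14: qwqlw

1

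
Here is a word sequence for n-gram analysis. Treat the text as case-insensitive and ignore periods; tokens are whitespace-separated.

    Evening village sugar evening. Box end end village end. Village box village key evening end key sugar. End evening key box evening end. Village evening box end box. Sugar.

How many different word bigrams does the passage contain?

29 tokens → 28 bigram windows in total.
Repeated bigrams (each contributes count−1 duplicates):
  end village: 3
  box end: 2
  evening box: 2
  evening end: 2
5 duplicate windows → 28 − 5 = 23 distinct.

23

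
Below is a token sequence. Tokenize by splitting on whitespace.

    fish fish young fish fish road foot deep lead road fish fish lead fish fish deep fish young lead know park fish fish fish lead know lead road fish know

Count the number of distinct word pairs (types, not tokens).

30 tokens → 29 bigram windows in total.
Repeated bigrams (each contributes count−1 duplicates):
  fish fish: 6
  fish lead: 2
  fish young: 2
  lead know: 2
  lead road: 2
  road fish: 2
10 duplicate windows → 29 − 10 = 19 distinct.

19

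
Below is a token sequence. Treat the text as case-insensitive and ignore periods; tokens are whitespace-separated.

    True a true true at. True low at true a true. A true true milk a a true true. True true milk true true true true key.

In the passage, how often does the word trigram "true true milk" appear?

2

Scanning the 25 overlapping trigram windows for "true true milk":
  position 13–15: true true milk
  position 20–22: true true milk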